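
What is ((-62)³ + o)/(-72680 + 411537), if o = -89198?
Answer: -327526/338857 ≈ -0.96656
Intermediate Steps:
((-62)³ + o)/(-72680 + 411537) = ((-62)³ - 89198)/(-72680 + 411537) = (-238328 - 89198)/338857 = -327526*1/338857 = -327526/338857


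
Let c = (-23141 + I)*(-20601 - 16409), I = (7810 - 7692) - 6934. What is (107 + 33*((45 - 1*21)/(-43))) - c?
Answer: -47674464701/43 ≈ -1.1087e+9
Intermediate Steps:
I = -6816 (I = 118 - 6934 = -6816)
c = 1108708570 (c = (-23141 - 6816)*(-20601 - 16409) = -29957*(-37010) = 1108708570)
(107 + 33*((45 - 1*21)/(-43))) - c = (107 + 33*((45 - 1*21)/(-43))) - 1*1108708570 = (107 + 33*((45 - 21)*(-1/43))) - 1108708570 = (107 + 33*(24*(-1/43))) - 1108708570 = (107 + 33*(-24/43)) - 1108708570 = (107 - 792/43) - 1108708570 = 3809/43 - 1108708570 = -47674464701/43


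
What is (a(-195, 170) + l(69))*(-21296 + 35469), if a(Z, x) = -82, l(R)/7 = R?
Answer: 5683373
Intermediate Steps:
l(R) = 7*R
(a(-195, 170) + l(69))*(-21296 + 35469) = (-82 + 7*69)*(-21296 + 35469) = (-82 + 483)*14173 = 401*14173 = 5683373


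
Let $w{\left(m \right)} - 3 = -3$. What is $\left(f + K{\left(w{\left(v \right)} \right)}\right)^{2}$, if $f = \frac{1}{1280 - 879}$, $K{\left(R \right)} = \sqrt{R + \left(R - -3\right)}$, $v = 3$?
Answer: $\frac{482404}{160801} + \frac{2 \sqrt{3}}{401} \approx 3.0086$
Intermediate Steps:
$w{\left(m \right)} = 0$ ($w{\left(m \right)} = 3 - 3 = 0$)
$K{\left(R \right)} = \sqrt{3 + 2 R}$ ($K{\left(R \right)} = \sqrt{R + \left(R + 3\right)} = \sqrt{R + \left(3 + R\right)} = \sqrt{3 + 2 R}$)
$f = \frac{1}{401} \approx 0.0024938$
$\left(f + K{\left(w{\left(v \right)} \right)}\right)^{2} = \left(\frac{1}{401} + \sqrt{3 + 2 \cdot 0}\right)^{2} = \left(\frac{1}{401} + \sqrt{3 + 0}\right)^{2} = \left(\frac{1}{401} + \sqrt{3}\right)^{2}$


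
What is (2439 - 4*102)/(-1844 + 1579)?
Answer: -2031/265 ≈ -7.6642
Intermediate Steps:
(2439 - 4*102)/(-1844 + 1579) = (2439 - 408)/(-265) = 2031*(-1/265) = -2031/265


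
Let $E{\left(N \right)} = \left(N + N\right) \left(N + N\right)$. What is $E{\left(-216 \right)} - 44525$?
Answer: $142099$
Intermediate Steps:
$E{\left(N \right)} = 4 N^{2}$ ($E{\left(N \right)} = 2 N 2 N = 4 N^{2}$)
$E{\left(-216 \right)} - 44525 = 4 \left(-216\right)^{2} - 44525 = 4 \cdot 46656 - 44525 = 186624 - 44525 = 142099$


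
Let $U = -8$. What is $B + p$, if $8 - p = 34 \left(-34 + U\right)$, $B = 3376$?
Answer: $4812$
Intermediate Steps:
$p = 1436$ ($p = 8 - 34 \left(-34 - 8\right) = 8 - 34 \left(-42\right) = 8 - -1428 = 8 + 1428 = 1436$)
$B + p = 3376 + 1436 = 4812$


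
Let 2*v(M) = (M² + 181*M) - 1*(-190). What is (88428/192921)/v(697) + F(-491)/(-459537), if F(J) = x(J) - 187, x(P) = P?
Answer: 2226431800000/1507507907605167 ≈ 0.0014769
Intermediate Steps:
v(M) = 95 + M²/2 + 181*M/2 (v(M) = ((M² + 181*M) - 1*(-190))/2 = ((M² + 181*M) + 190)/2 = (190 + M² + 181*M)/2 = 95 + M²/2 + 181*M/2)
F(J) = -187 + J (F(J) = J - 187 = -187 + J)
(88428/192921)/v(697) + F(-491)/(-459537) = (88428/192921)/(95 + (½)*697² + (181/2)*697) + (-187 - 491)/(-459537) = (88428*(1/192921))/(95 + (½)*485809 + 126157/2) - 678*(-1/459537) = 29476/(64307*(95 + 485809/2 + 126157/2)) + 226/153179 = (29476/64307)/306078 + 226/153179 = (29476/64307)*(1/306078) + 226/153179 = 14738/9841478973 + 226/153179 = 2226431800000/1507507907605167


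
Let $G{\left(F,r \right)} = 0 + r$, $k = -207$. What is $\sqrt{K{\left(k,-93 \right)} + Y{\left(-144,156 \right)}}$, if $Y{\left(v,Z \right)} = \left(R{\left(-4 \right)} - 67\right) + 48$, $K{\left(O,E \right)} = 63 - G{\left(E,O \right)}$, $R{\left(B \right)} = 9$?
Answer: $2 \sqrt{65} \approx 16.125$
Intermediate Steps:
$G{\left(F,r \right)} = r$
$K{\left(O,E \right)} = 63 - O$
$Y{\left(v,Z \right)} = -10$ ($Y{\left(v,Z \right)} = \left(9 - 67\right) + 48 = -58 + 48 = -10$)
$\sqrt{K{\left(k,-93 \right)} + Y{\left(-144,156 \right)}} = \sqrt{\left(63 - -207\right) - 10} = \sqrt{\left(63 + 207\right) - 10} = \sqrt{270 - 10} = \sqrt{260} = 2 \sqrt{65}$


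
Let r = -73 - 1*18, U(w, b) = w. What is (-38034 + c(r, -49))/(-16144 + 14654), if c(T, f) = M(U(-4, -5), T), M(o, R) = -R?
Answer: 37943/1490 ≈ 25.465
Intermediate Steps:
r = -91 (r = -73 - 18 = -91)
c(T, f) = -T
(-38034 + c(r, -49))/(-16144 + 14654) = (-38034 - 1*(-91))/(-16144 + 14654) = (-38034 + 91)/(-1490) = -37943*(-1/1490) = 37943/1490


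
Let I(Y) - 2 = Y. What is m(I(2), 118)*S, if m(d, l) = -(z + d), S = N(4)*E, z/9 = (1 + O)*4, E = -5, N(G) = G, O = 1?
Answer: 1520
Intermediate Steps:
I(Y) = 2 + Y
z = 72 (z = 9*((1 + 1)*4) = 9*(2*4) = 9*8 = 72)
S = -20 (S = 4*(-5) = -20)
m(d, l) = -72 - d (m(d, l) = -(72 + d) = -72 - d)
m(I(2), 118)*S = (-72 - (2 + 2))*(-20) = (-72 - 1*4)*(-20) = (-72 - 4)*(-20) = -76*(-20) = 1520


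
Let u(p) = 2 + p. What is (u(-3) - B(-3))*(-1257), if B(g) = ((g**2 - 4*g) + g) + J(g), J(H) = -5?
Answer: 17598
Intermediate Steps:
B(g) = -5 + g**2 - 3*g (B(g) = ((g**2 - 4*g) + g) - 5 = (g**2 - 3*g) - 5 = -5 + g**2 - 3*g)
(u(-3) - B(-3))*(-1257) = ((2 - 3) - (-5 + (-3)**2 - 3*(-3)))*(-1257) = (-1 - (-5 + 9 + 9))*(-1257) = (-1 - 1*13)*(-1257) = (-1 - 13)*(-1257) = -14*(-1257) = 17598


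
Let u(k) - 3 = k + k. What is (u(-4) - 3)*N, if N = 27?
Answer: -216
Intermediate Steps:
u(k) = 3 + 2*k (u(k) = 3 + (k + k) = 3 + 2*k)
(u(-4) - 3)*N = ((3 + 2*(-4)) - 3)*27 = ((3 - 8) - 3)*27 = (-5 - 3)*27 = -8*27 = -216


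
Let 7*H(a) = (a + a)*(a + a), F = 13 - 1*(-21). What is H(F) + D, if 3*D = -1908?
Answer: 172/7 ≈ 24.571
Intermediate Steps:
D = -636 (D = (1/3)*(-1908) = -636)
F = 34 (F = 13 + 21 = 34)
H(a) = 4*a**2/7 (H(a) = ((a + a)*(a + a))/7 = ((2*a)*(2*a))/7 = (4*a**2)/7 = 4*a**2/7)
H(F) + D = (4/7)*34**2 - 636 = (4/7)*1156 - 636 = 4624/7 - 636 = 172/7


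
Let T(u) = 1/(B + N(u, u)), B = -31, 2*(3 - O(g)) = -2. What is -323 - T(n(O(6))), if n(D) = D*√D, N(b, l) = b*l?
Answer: -10660/33 ≈ -323.03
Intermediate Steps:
O(g) = 4 (O(g) = 3 - ½*(-2) = 3 + 1 = 4)
n(D) = D^(3/2)
T(u) = 1/(-31 + u²) (T(u) = 1/(-31 + u*u) = 1/(-31 + u²))
-323 - T(n(O(6))) = -323 - 1/(-31 + (4^(3/2))²) = -323 - 1/(-31 + 8²) = -323 - 1/(-31 + 64) = -323 - 1/33 = -10660/33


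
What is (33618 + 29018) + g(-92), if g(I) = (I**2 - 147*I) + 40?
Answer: 84664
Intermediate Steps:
g(I) = 40 + I**2 - 147*I
(33618 + 29018) + g(-92) = (33618 + 29018) + (40 + (-92)**2 - 147*(-92)) = 62636 + (40 + 8464 + 13524) = 62636 + 22028 = 84664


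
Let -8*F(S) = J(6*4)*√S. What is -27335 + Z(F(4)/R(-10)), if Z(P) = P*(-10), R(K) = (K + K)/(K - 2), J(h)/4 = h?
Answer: -27191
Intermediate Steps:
J(h) = 4*h
R(K) = 2*K/(-2 + K) (R(K) = (2*K)/(-2 + K) = 2*K/(-2 + K))
F(S) = -12*√S (F(S) = -4*(6*4)*√S/8 = -4*24*√S/8 = -12*√S)
Z(P) = -10*P
-27335 + Z(F(4)/R(-10)) = -27335 - 10*(-12*√4)/(2*(-10)/(-2 - 10)) = -27335 - 10*(-12*2)/(2*(-10)/(-12)) = -27335 - (-240)/(2*(-10)*(-1/12)) = -27335 - (-240)/5/3 = -27335 - (-240)*3/5 = -27335 - 10*(-72/5) = -27335 + 144 = -27191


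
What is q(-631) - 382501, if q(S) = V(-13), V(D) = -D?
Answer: -382488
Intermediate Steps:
q(S) = 13 (q(S) = -1*(-13) = 13)
q(-631) - 382501 = 13 - 382501 = -382488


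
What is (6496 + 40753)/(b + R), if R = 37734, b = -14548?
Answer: 47249/23186 ≈ 2.0378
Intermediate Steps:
(6496 + 40753)/(b + R) = (6496 + 40753)/(-14548 + 37734) = 47249/23186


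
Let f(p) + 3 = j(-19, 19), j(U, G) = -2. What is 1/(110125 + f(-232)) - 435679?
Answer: -47976971479/110120 ≈ -4.3568e+5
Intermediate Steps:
f(p) = -5 (f(p) = -3 - 2 = -5)
1/(110125 + f(-232)) - 435679 = 1/(110125 - 5) - 435679 = 1/110120 - 435679 = -47976971479/110120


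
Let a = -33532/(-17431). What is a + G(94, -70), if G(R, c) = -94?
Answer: -1604982/17431 ≈ -92.076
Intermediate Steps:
a = 33532/17431 (a = -33532*(-1/17431) = 33532/17431 ≈ 1.9237)
a + G(94, -70) = 33532/17431 - 94 = -1604982/17431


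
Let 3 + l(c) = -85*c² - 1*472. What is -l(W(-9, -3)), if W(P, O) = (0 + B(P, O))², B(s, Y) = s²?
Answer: 3658971760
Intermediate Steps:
W(P, O) = P⁴ (W(P, O) = (0 + P²)² = (P²)² = P⁴)
l(c) = -475 - 85*c² (l(c) = -3 + (-85*c² - 1*472) = -3 + (-85*c² - 472) = -3 + (-472 - 85*c²) = -475 - 85*c²)
-l(W(-9, -3)) = -(-475 - 85*((-9)⁴)²) = -(-475 - 85*6561²) = -(-475 - 85*43046721) = -(-475 - 3658971285) = -1*(-3658971760) = 3658971760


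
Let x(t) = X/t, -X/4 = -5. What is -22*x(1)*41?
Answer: -18040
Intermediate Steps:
X = 20 (X = -4*(-5) = 20)
x(t) = 20/t
-22*x(1)*41 = -440/1*41 = -440*41 = -18040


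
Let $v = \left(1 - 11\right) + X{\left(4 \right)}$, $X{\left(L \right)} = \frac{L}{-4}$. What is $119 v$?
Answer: $-1309$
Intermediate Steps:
$X{\left(L \right)} = - \frac{L}{4}$ ($X{\left(L \right)} = L \left(- \frac{1}{4}\right) = - \frac{L}{4}$)
$v = -11$ ($v = \left(1 - 11\right) - 1 = -10 - 1 = -11$)
$119 v = 119 \left(-11\right) = -1309$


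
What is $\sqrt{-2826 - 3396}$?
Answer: $i \sqrt{6222} \approx 78.88 i$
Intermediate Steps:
$\sqrt{-2826 - 3396} = \sqrt{-6222} = i \sqrt{6222}$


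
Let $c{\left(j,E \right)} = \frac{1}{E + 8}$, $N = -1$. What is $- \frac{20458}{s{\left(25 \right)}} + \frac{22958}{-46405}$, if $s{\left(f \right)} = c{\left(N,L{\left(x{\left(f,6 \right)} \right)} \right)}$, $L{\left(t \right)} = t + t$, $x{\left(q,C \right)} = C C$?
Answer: $- \frac{75948302158}{46405} \approx -1.6366 \cdot 10^{6}$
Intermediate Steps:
$x{\left(q,C \right)} = C^{2}$
$L{\left(t \right)} = 2 t$
$c{\left(j,E \right)} = \frac{1}{8 + E}$
$s{\left(f \right)} = \frac{1}{80}$ ($s{\left(f \right)} = \frac{1}{8 + 2 \cdot 6^{2}} = \frac{1}{8 + 2 \cdot 36} = \frac{1}{8 + 72} = \frac{1}{80}$)
$- \frac{20458}{s{\left(25 \right)}} + \frac{22958}{-46405} = - 20458 \frac{1}{\frac{1}{80}} + \frac{22958}{-46405} = \left(-20458\right) 80 + 22958 \left(- \frac{1}{46405}\right) = -1636640 - \frac{22958}{46405} = - \frac{75948302158}{46405}$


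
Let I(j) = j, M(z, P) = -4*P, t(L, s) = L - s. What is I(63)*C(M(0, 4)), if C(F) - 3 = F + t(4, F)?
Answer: 441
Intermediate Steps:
C(F) = 7 (C(F) = 3 + (F + (4 - F)) = 3 + 4 = 7)
I(63)*C(M(0, 4)) = 63*7 = 441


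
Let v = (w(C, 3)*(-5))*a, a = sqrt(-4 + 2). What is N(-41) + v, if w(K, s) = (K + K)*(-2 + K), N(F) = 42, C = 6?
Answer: 42 - 240*I*sqrt(2) ≈ 42.0 - 339.41*I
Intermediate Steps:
a = I*sqrt(2) (a = sqrt(-2) = I*sqrt(2) ≈ 1.4142*I)
w(K, s) = 2*K*(-2 + K) (w(K, s) = (2*K)*(-2 + K) = 2*K*(-2 + K))
v = -240*I*sqrt(2) (v = ((2*6*(-2 + 6))*(-5))*(I*sqrt(2)) = ((2*6*4)*(-5))*(I*sqrt(2)) = (48*(-5))*(I*sqrt(2)) = -240*I*sqrt(2) ≈ -339.41*I)
N(-41) + v = 42 - 240*I*sqrt(2)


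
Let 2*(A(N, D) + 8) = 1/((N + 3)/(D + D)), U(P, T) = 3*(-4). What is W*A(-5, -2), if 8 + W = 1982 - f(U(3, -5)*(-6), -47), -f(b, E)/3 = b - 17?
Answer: -14973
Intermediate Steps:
U(P, T) = -12
A(N, D) = -8 + D/(3 + N) (A(N, D) = -8 + 1/(2*(((N + 3)/(D + D)))) = -8 + 1/(2*(((3 + N)/((2*D))))) = -8 + 1/(2*(((3 + N)*(1/(2*D))))) = -8 + 1/(2*(((3 + N)/(2*D)))) = -8 + (2*D/(3 + N))/2 = -8 + D/(3 + N))
f(b, E) = 51 - 3*b (f(b, E) = -3*(b - 17) = -3*(-17 + b) = 51 - 3*b)
W = 2139 (W = -8 + (1982 - (51 - (-36)*(-6))) = -8 + (1982 - (51 - 3*72)) = -8 + (1982 - (51 - 216)) = -8 + (1982 - 1*(-165)) = -8 + (1982 + 165) = -8 + 2147 = 2139)
W*A(-5, -2) = 2139*((-24 - 2 - 8*(-5))/(3 - 5)) = 2139*((-24 - 2 + 40)/(-2)) = 2139*(-1/2*14) = 2139*(-7) = -14973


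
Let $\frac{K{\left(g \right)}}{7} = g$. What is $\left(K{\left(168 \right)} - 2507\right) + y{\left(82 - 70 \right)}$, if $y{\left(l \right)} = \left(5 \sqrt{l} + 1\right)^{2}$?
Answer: $-1030 + 20 \sqrt{3} \approx -995.36$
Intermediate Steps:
$K{\left(g \right)} = 7 g$
$y{\left(l \right)} = \left(1 + 5 \sqrt{l}\right)^{2}$
$\left(K{\left(168 \right)} - 2507\right) + y{\left(82 - 70 \right)} = \left(7 \cdot 168 - 2507\right) + \left(1 + 5 \sqrt{82 - 70}\right)^{2} = \left(1176 - 2507\right) + \left(1 + 5 \sqrt{12}\right)^{2} = -1331 + \left(1 + 5 \cdot 2 \sqrt{3}\right)^{2} = -1331 + \left(1 + 10 \sqrt{3}\right)^{2}$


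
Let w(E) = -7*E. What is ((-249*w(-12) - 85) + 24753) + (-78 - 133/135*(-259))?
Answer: 530437/135 ≈ 3929.2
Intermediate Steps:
((-249*w(-12) - 85) + 24753) + (-78 - 133/135*(-259)) = ((-(-1743)*(-12) - 85) + 24753) + (-78 - 133/135*(-259)) = ((-249*84 - 85) + 24753) + (-78 - 133*1/135*(-259)) = ((-20916 - 85) + 24753) + (-78 - 133/135*(-259)) = (-21001 + 24753) + (-78 + 34447/135) = 3752 + 23917/135 = 530437/135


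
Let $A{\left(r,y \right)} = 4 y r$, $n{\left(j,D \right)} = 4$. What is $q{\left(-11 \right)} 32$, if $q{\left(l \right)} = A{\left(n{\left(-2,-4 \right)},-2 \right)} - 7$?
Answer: $-1248$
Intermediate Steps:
$A{\left(r,y \right)} = 4 r y$
$q{\left(l \right)} = -39$ ($q{\left(l \right)} = 4 \cdot 4 \left(-2\right) - 7 = -32 - 7 = -39$)
$q{\left(-11 \right)} 32 = \left(-39\right) 32 = -1248$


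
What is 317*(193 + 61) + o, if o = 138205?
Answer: 218723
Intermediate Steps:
317*(193 + 61) + o = 317*(193 + 61) + 138205 = 317*254 + 138205 = 80518 + 138205 = 218723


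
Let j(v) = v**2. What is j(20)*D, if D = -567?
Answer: -226800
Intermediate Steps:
j(20)*D = 20**2*(-567) = 400*(-567) = -226800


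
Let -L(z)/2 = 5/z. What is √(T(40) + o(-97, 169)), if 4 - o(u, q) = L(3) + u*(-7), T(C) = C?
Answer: I*√5685/3 ≈ 25.133*I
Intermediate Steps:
L(z) = -10/z
o(u, q) = 22/3 + 7*u (o(u, q) = 4 - (-10/3 + u*(-7)) = 4 - (-10*⅓ - 7*u) = 4 - (-10/3 - 7*u) = 4 + (10/3 + 7*u) = 22/3 + 7*u)
√(T(40) + o(-97, 169)) = √(40 + (22/3 + 7*(-97))) = √(40 + (22/3 - 679)) = √(40 - 2015/3) = √(-1895/3) = I*√5685/3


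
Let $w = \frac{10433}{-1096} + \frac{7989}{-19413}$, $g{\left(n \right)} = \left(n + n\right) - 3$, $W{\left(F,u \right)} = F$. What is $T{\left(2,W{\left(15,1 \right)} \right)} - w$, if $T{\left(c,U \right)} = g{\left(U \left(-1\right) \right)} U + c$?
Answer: $- \frac{3426031897}{7092216} \approx -483.07$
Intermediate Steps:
$g{\left(n \right)} = -3 + 2 n$ ($g{\left(n \right)} = 2 n - 3 = -3 + 2 n$)
$T{\left(c,U \right)} = c + U \left(-3 - 2 U\right)$ ($T{\left(c,U \right)} = \left(-3 + 2 U \left(-1\right)\right) U + c = \left(-3 + 2 \left(- U\right)\right) U + c = \left(-3 - 2 U\right) U + c = U \left(-3 - 2 U\right) + c = c + U \left(-3 - 2 U\right)$)
$w = - \frac{70430591}{7092216}$ ($w = 10433 \left(- \frac{1}{1096}\right) + 7989 \left(- \frac{1}{19413}\right) = - \frac{10433}{1096} - \frac{2663}{6471} = - \frac{70430591}{7092216} \approx -9.9307$)
$T{\left(2,W{\left(15,1 \right)} \right)} - w = \left(2 - 15 \left(3 + 2 \cdot 15\right)\right) - - \frac{70430591}{7092216} = \left(2 - 15 \left(3 + 30\right)\right) + \frac{70430591}{7092216} = \left(2 - 15 \cdot 33\right) + \frac{70430591}{7092216} = \left(2 - 495\right) + \frac{70430591}{7092216} = -493 + \frac{70430591}{7092216} = - \frac{3426031897}{7092216}$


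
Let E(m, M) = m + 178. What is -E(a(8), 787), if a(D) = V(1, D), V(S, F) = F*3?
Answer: -202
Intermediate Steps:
V(S, F) = 3*F
a(D) = 3*D
E(m, M) = 178 + m
-E(a(8), 787) = -(178 + 3*8) = -(178 + 24) = -1*202 = -202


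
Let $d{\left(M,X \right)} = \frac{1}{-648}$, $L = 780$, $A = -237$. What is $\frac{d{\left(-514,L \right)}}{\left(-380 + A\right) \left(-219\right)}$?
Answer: $- \frac{1}{87559704} \approx -1.1421 \cdot 10^{-8}$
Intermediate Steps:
$d{\left(M,X \right)} = - \frac{1}{648}$
$\frac{d{\left(-514,L \right)}}{\left(-380 + A\right) \left(-219\right)} = - \frac{1}{648 \left(-380 - 237\right) \left(-219\right)} = - \frac{1}{648 \left(\left(-617\right) \left(-219\right)\right)} = - \frac{1}{648 \cdot 135123} = \left(- \frac{1}{648}\right) \frac{1}{135123} = - \frac{1}{87559704}$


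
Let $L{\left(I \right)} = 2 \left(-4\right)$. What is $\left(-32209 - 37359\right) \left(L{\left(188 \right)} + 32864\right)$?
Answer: $-2285726208$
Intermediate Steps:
$L{\left(I \right)} = -8$
$\left(-32209 - 37359\right) \left(L{\left(188 \right)} + 32864\right) = \left(-32209 - 37359\right) \left(-8 + 32864\right) = \left(-69568\right) 32856 = -2285726208$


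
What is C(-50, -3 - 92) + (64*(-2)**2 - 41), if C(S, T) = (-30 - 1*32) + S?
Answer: 103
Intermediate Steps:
C(S, T) = -62 + S (C(S, T) = (-30 - 32) + S = -62 + S)
C(-50, -3 - 92) + (64*(-2)**2 - 41) = (-62 - 50) + (64*(-2)**2 - 41) = -112 + (64*4 - 41) = -112 + (256 - 41) = -112 + 215 = 103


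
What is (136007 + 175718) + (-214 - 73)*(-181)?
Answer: 363672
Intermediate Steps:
(136007 + 175718) + (-214 - 73)*(-181) = 311725 - 287*(-181) = 311725 + 51947 = 363672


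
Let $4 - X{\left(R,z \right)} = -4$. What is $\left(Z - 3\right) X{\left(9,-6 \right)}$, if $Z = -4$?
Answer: $-56$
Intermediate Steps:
$X{\left(R,z \right)} = 8$ ($X{\left(R,z \right)} = 4 - -4 = 4 + 4 = 8$)
$\left(Z - 3\right) X{\left(9,-6 \right)} = \left(-4 - 3\right) 8 = \left(-7\right) 8 = -56$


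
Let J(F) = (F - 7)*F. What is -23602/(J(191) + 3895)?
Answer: -23602/39039 ≈ -0.60458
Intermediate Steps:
J(F) = F*(-7 + F) (J(F) = (-7 + F)*F = F*(-7 + F))
-23602/(J(191) + 3895) = -23602/(191*(-7 + 191) + 3895) = -23602/(191*184 + 3895) = -23602/(35144 + 3895) = -23602/39039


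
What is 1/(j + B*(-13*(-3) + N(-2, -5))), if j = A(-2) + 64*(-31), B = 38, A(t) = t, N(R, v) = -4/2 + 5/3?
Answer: -3/1550 ≈ -0.0019355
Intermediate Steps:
N(R, v) = -1/3 (N(R, v) = -4*1/2 + 5*(1/3) = -2 + 5/3 = -1/3)
j = -1986 (j = -2 + 64*(-31) = -2 - 1984 = -1986)
1/(j + B*(-13*(-3) + N(-2, -5))) = 1/(-1986 + 38*(-13*(-3) - 1/3)) = 1/(-1986 + 38*(39 - 1/3)) = 1/(-1986 + 38*(116/3)) = 1/(-1986 + 4408/3) = 1/(-1550/3) = -3/1550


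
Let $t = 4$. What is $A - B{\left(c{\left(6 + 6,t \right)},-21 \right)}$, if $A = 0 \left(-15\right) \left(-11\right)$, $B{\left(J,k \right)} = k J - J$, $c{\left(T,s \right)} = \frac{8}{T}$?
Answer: $\frac{44}{3} \approx 14.667$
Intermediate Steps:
$B{\left(J,k \right)} = - J + J k$ ($B{\left(J,k \right)} = J k - J = - J + J k$)
$A = 0$ ($A = 0 \left(-11\right) = 0$)
$A - B{\left(c{\left(6 + 6,t \right)},-21 \right)} = 0 - \frac{8}{6 + 6} \left(-1 - 21\right) = 0 - \frac{8}{12} \left(-22\right) = 0 - 8 \cdot \frac{1}{12} \left(-22\right) = 0 - \frac{2}{3} \left(-22\right) = 0 - - \frac{44}{3} = 0 + \frac{44}{3} = \frac{44}{3}$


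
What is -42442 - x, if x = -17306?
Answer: -25136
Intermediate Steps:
-42442 - x = -42442 - 1*(-17306) = -42442 + 17306 = -25136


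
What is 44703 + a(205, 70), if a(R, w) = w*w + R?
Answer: 49808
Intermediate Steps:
a(R, w) = R + w² (a(R, w) = w² + R = R + w²)
44703 + a(205, 70) = 44703 + (205 + 70²) = 44703 + (205 + 4900) = 44703 + 5105 = 49808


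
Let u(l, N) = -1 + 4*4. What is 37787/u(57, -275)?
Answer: 37787/15 ≈ 2519.1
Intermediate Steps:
u(l, N) = 15 (u(l, N) = -1 + 16 = 15)
37787/u(57, -275) = 37787/15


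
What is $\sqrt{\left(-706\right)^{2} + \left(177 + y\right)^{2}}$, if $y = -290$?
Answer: $\sqrt{511205} \approx 714.99$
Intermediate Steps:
$\sqrt{\left(-706\right)^{2} + \left(177 + y\right)^{2}} = \sqrt{\left(-706\right)^{2} + \left(177 - 290\right)^{2}} = \sqrt{498436 + \left(-113\right)^{2}} = \sqrt{498436 + 12769} = \sqrt{511205}$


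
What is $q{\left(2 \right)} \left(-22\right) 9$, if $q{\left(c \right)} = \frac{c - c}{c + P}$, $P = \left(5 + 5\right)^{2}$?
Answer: $0$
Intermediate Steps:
$P = 100$ ($P = 10^{2} = 100$)
$q{\left(c \right)} = 0$ ($q{\left(c \right)} = \frac{c - c}{c + 100} = \frac{0}{100 + c} = 0$)
$q{\left(2 \right)} \left(-22\right) 9 = 0 \left(-22\right) 9 = 0 \cdot 9 = 0$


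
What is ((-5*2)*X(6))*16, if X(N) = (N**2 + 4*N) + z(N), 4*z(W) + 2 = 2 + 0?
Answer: -9600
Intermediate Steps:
z(W) = 0 (z(W) = -1/2 + (2 + 0)/4 = -1/2 + (1/4)*2 = -1/2 + 1/2 = 0)
X(N) = N**2 + 4*N (X(N) = (N**2 + 4*N) + 0 = N**2 + 4*N)
((-5*2)*X(6))*16 = ((-5*2)*(6*(4 + 6)))*16 = -60*10*16 = -10*60*16 = -600*16 = -9600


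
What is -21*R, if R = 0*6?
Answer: 0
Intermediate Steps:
R = 0
-21*R = -21*0 = 0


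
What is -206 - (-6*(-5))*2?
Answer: -266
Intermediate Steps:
-206 - (-6*(-5))*2 = -206 - 30*2 = -206 - 1*60 = -206 - 60 = -266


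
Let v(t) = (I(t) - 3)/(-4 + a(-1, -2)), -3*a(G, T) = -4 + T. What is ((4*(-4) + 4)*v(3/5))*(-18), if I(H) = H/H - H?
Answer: 1404/5 ≈ 280.80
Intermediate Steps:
I(H) = 1 - H
a(G, T) = 4/3 - T/3 (a(G, T) = -(-4 + T)/3 = 4/3 - T/3)
v(t) = 1 + t/2 (v(t) = ((1 - t) - 3)/(-4 + (4/3 - ⅓*(-2))) = (-2 - t)/(-4 + (4/3 + ⅔)) = (-2 - t)/(-4 + 2) = (-2 - t)/(-2) = (-2 - t)*(-½) = 1 + t/2)
((4*(-4) + 4)*v(3/5))*(-18) = ((4*(-4) + 4)*(1 + (3/5)/2))*(-18) = ((-16 + 4)*(1 + (3*(⅕))/2))*(-18) = -12*(1 + (½)*(⅗))*(-18) = -12*(1 + 3/10)*(-18) = -12*13/10*(-18) = -78/5*(-18) = 1404/5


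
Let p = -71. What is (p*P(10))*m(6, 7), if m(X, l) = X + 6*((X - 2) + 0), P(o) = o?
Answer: -21300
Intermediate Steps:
m(X, l) = -12 + 7*X (m(X, l) = X + 6*((-2 + X) + 0) = X + 6*(-2 + X) = X + (-12 + 6*X) = -12 + 7*X)
(p*P(10))*m(6, 7) = (-71*10)*(-12 + 7*6) = -710*(-12 + 42) = -710*30 = -21300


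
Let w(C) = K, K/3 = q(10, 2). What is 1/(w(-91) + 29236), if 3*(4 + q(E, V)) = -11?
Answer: 1/29213 ≈ 3.4231e-5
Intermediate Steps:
q(E, V) = -23/3 (q(E, V) = -4 + (⅓)*(-11) = -4 - 11/3 = -23/3)
K = -23 (K = 3*(-23/3) = -23)
w(C) = -23
1/(w(-91) + 29236) = 1/(-23 + 29236) = 1/29213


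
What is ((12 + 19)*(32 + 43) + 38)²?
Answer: 5583769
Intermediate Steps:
((12 + 19)*(32 + 43) + 38)² = (31*75 + 38)² = (2325 + 38)² = 2363² = 5583769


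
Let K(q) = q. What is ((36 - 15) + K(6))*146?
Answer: 3942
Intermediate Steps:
((36 - 15) + K(6))*146 = ((36 - 15) + 6)*146 = (21 + 6)*146 = 27*146 = 3942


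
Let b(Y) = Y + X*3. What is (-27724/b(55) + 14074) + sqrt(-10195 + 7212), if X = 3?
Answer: 218253/16 + I*sqrt(2983) ≈ 13641.0 + 54.617*I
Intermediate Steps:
b(Y) = 9 + Y (b(Y) = Y + 3*3 = Y + 9 = 9 + Y)
(-27724/b(55) + 14074) + sqrt(-10195 + 7212) = (-27724/(9 + 55) + 14074) + sqrt(-10195 + 7212) = (-27724/64 + 14074) + sqrt(-2983) = (-27724*1/64 + 14074) + I*sqrt(2983) = (-6931/16 + 14074) + I*sqrt(2983) = 218253/16 + I*sqrt(2983)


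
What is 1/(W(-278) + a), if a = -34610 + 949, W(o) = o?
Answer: -1/33939 ≈ -2.9465e-5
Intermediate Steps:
a = -33661
1/(W(-278) + a) = 1/(-278 - 33661) = 1/(-33939) = -1/33939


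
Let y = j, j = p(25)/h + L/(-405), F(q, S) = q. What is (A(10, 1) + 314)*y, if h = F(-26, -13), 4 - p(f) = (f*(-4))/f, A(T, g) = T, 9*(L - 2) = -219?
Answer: -15956/195 ≈ -81.826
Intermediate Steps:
L = -67/3 (L = 2 + (1/9)*(-219) = 2 - 73/3 = -67/3 ≈ -22.333)
p(f) = 8 (p(f) = 4 - f*(-4)/f = 4 - (-4*f)/f = 4 - 1*(-4) = 4 + 4 = 8)
h = -26
j = -3989/15795 (j = 8/(-26) - 67/3/(-405) = 8*(-1/26) - 67/3*(-1/405) = -4/13 + 67/1215 = -3989/15795 ≈ -0.25255)
y = -3989/15795 ≈ -0.25255
(A(10, 1) + 314)*y = (10 + 314)*(-3989/15795) = 324*(-3989/15795) = -15956/195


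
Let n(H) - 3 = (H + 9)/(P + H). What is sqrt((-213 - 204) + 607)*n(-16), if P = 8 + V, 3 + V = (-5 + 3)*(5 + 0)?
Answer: 10*sqrt(190)/3 ≈ 45.947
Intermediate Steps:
V = -13 (V = -3 + (-5 + 3)*(5 + 0) = -3 - 2*5 = -3 - 10 = -13)
P = -5 (P = 8 - 13 = -5)
n(H) = 3 + (9 + H)/(-5 + H) (n(H) = 3 + (H + 9)/(-5 + H) = 3 + (9 + H)/(-5 + H))
sqrt((-213 - 204) + 607)*n(-16) = sqrt((-213 - 204) + 607)*(2*(-3 + 2*(-16))/(-5 - 16)) = sqrt(-417 + 607)*(2*(-3 - 32)/(-21)) = sqrt(190)*(2*(-1/21)*(-35)) = sqrt(190)*(10/3) = 10*sqrt(190)/3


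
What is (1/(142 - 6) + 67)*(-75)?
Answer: -683475/136 ≈ -5025.6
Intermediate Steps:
(1/(142 - 6) + 67)*(-75) = (1/136 + 67)*(-75) = (9113/136)*(-75) = -683475/136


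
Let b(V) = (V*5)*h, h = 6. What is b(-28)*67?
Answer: -56280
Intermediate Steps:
b(V) = 30*V (b(V) = (V*5)*6 = (5*V)*6 = 30*V)
b(-28)*67 = (30*(-28))*67 = -840*67 = -56280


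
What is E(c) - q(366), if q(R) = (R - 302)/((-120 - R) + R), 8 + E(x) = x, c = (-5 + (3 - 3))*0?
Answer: -112/15 ≈ -7.4667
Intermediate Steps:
c = 0 (c = (-5 + 0)*0 = -5*0 = 0)
E(x) = -8 + x
q(R) = 151/60 - R/120 (q(R) = (-302 + R)/(-120) = (-302 + R)*(-1/120) = 151/60 - R/120)
E(c) - q(366) = (-8 + 0) - (151/60 - 1/120*366) = -8 - (151/60 - 61/20) = -8 - 1*(-8/15) = -8 + 8/15 = -112/15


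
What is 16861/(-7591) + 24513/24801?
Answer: -77363826/62754797 ≈ -1.2328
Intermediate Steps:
16861/(-7591) + 24513/24801 = 16861*(-1/7591) + 24513*(1/24801) = -16861/7591 + 8171/8267 = -77363826/62754797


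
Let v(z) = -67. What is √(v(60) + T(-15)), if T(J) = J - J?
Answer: I*√67 ≈ 8.1853*I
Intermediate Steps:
T(J) = 0
√(v(60) + T(-15)) = √(-67 + 0) = √(-67) = I*√67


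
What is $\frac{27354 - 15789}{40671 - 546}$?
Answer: $\frac{771}{2675} \approx 0.28822$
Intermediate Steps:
$\frac{27354 - 15789}{40671 - 546} = \frac{27354 - 15789}{40125} = 11565 \cdot \frac{1}{40125} = \frac{771}{2675}$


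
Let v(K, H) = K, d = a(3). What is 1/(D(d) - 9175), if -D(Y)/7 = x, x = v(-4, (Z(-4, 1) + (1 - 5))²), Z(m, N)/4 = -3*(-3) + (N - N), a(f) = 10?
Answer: -1/9147 ≈ -0.00010933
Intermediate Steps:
d = 10
Z(m, N) = 36 (Z(m, N) = 4*(-3*(-3) + (N - N)) = 4*(9 + 0) = 4*9 = 36)
x = -4
D(Y) = 28 (D(Y) = -7*(-4) = 28)
1/(D(d) - 9175) = 1/(28 - 9175) = 1/(-9147) = -1/9147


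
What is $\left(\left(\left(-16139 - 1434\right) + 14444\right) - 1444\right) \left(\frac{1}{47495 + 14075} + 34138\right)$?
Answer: $- \frac{9611881970753}{61570} \approx -1.5611 \cdot 10^{8}$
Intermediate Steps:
$\left(\left(\left(-16139 - 1434\right) + 14444\right) - 1444\right) \left(\frac{1}{47495 + 14075} + 34138\right) = \left(\left(-17573 + 14444\right) - 1444\right) \left(\frac{1}{61570} + 34138\right) = \left(-3129 - 1444\right) \left(\frac{1}{61570} + 34138\right) = \left(-4573\right) \frac{2101876661}{61570} = - \frac{9611881970753}{61570}$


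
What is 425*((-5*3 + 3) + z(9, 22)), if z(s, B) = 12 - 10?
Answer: -4250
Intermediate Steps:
z(s, B) = 2
425*((-5*3 + 3) + z(9, 22)) = 425*((-5*3 + 3) + 2) = 425*((-15 + 3) + 2) = 425*(-12 + 2) = 425*(-10) = -4250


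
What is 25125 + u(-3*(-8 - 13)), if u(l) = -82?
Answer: 25043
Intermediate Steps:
25125 + u(-3*(-8 - 13)) = 25125 - 82 = 25043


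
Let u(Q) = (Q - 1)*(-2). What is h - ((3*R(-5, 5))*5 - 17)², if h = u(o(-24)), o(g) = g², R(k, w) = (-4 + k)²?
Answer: -1436354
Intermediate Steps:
u(Q) = 2 - 2*Q (u(Q) = (-1 + Q)*(-2) = 2 - 2*Q)
h = -1150 (h = 2 - 2*(-24)² = 2 - 2*576 = 2 - 1152 = -1150)
h - ((3*R(-5, 5))*5 - 17)² = -1150 - ((3*(-4 - 5)²)*5 - 17)² = -1150 - ((3*(-9)²)*5 - 17)² = -1150 - ((3*81)*5 - 17)² = -1150 - (243*5 - 17)² = -1150 - (1215 - 17)² = -1150 - 1*1198² = -1150 - 1*1435204 = -1150 - 1435204 = -1436354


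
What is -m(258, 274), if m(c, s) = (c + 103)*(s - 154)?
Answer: -43320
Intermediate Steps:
m(c, s) = (-154 + s)*(103 + c) (m(c, s) = (103 + c)*(-154 + s) = (-154 + s)*(103 + c))
-m(258, 274) = -(-15862 - 154*258 + 103*274 + 258*274) = -(-15862 - 39732 + 28222 + 70692) = -1*43320 = -43320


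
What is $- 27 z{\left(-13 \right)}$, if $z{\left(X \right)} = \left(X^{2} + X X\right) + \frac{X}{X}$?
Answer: $-9153$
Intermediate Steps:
$z{\left(X \right)} = 1 + 2 X^{2}$ ($z{\left(X \right)} = \left(X^{2} + X^{2}\right) + 1 = 2 X^{2} + 1 = 1 + 2 X^{2}$)
$- 27 z{\left(-13 \right)} = - 27 \left(1 + 2 \left(-13\right)^{2}\right) = - 27 \left(1 + 2 \cdot 169\right) = - 27 \left(1 + 338\right) = \left(-27\right) 339 = -9153$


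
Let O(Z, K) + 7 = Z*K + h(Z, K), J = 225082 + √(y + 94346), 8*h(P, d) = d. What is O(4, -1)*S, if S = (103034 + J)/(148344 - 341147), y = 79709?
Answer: 7300581/385606 + 89*√174055/1542424 ≈ 18.957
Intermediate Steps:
h(P, d) = d/8
J = 225082 + √174055 (J = 225082 + √(79709 + 94346) = 225082 + √174055 ≈ 2.2550e+5)
S = -328116/192803 - √174055/192803 (S = (103034 + (225082 + √174055))/(148344 - 341147) = (328116 + √174055)/(-192803) = (328116 + √174055)*(-1/192803) = -328116/192803 - √174055/192803 ≈ -1.7040)
O(Z, K) = -7 + K/8 + K*Z (O(Z, K) = -7 + (Z*K + K/8) = -7 + (K*Z + K/8) = -7 + (K/8 + K*Z) = -7 + K/8 + K*Z)
O(4, -1)*S = (-7 + (⅛)*(-1) - 1*4)*(-328116/192803 - √174055/192803) = (-7 - ⅛ - 4)*(-328116/192803 - √174055/192803) = -89*(-328116/192803 - √174055/192803)/8 = 7300581/385606 + 89*√174055/1542424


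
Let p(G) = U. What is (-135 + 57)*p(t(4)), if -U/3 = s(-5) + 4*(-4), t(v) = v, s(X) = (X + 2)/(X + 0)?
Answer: -18018/5 ≈ -3603.6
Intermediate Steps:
s(X) = (2 + X)/X
U = 231/5 (U = -3*((2 - 5)/(-5) + 4*(-4)) = -3*(-⅕*(-3) - 16) = -3*(⅗ - 16) = -3*(-77/5) = 231/5 ≈ 46.200)
p(G) = 231/5
(-135 + 57)*p(t(4)) = (-135 + 57)*(231/5) = -78*231/5 = -18018/5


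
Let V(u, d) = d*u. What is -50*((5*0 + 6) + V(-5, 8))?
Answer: 1700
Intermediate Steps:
-50*((5*0 + 6) + V(-5, 8)) = -50*((5*0 + 6) + 8*(-5)) = -50*((0 + 6) - 40) = -50*(6 - 40) = -50*(-34) = 1700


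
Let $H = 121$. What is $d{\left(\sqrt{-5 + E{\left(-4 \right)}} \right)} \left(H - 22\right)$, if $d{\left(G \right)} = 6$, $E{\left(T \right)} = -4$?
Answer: $594$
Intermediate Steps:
$d{\left(\sqrt{-5 + E{\left(-4 \right)}} \right)} \left(H - 22\right) = 6 \left(121 - 22\right) = 6 \cdot 99 = 594$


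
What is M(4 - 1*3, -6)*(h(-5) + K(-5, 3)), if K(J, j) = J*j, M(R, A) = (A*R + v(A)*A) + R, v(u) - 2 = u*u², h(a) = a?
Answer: -25580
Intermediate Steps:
v(u) = 2 + u³ (v(u) = 2 + u*u² = 2 + u³)
M(R, A) = R + A*R + A*(2 + A³) (M(R, A) = (A*R + (2 + A³)*A) + R = (A*R + A*(2 + A³)) + R = R + A*R + A*(2 + A³))
M(4 - 1*3, -6)*(h(-5) + K(-5, 3)) = ((4 - 1*3) - 6*(4 - 1*3) - 6*(2 + (-6)³))*(-5 - 5*3) = ((4 - 3) - 6*(4 - 3) - 6*(2 - 216))*(-5 - 15) = (1 - 6*1 - 6*(-214))*(-20) = (1 - 6 + 1284)*(-20) = 1279*(-20) = -25580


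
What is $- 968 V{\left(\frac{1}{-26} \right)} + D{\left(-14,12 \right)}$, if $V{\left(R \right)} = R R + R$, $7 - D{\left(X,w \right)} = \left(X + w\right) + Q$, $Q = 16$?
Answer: $\frac{4867}{169} \approx 28.799$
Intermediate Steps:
$D{\left(X,w \right)} = -9 - X - w$ ($D{\left(X,w \right)} = 7 - \left(\left(X + w\right) + 16\right) = 7 - \left(16 + X + w\right) = -9 - X - w$)
$V{\left(R \right)} = R + R^{2}$ ($V{\left(R \right)} = R^{2} + R = R + R^{2}$)
$- 968 V{\left(\frac{1}{-26} \right)} + D{\left(-14,12 \right)} = - 968 \frac{1 + \frac{1}{-26}}{-26} - 7 = - 968 \left(- \frac{1 - \frac{1}{26}}{26}\right) - 7 = - 968 \left(\left(- \frac{1}{26}\right) \frac{25}{26}\right) - 7 = \left(-968\right) \left(- \frac{25}{676}\right) - 7 = \frac{6050}{169} - 7 = \frac{4867}{169}$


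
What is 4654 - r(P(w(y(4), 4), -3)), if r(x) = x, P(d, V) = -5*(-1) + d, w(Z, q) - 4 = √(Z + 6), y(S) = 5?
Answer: 4645 - √11 ≈ 4641.7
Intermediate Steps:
w(Z, q) = 4 + √(6 + Z) (w(Z, q) = 4 + √(Z + 6) = 4 + √(6 + Z))
P(d, V) = 5 + d
4654 - r(P(w(y(4), 4), -3)) = 4654 - (5 + (4 + √(6 + 5))) = 4654 - (5 + (4 + √11)) = 4654 - (9 + √11) = 4654 + (-9 - √11) = 4645 - √11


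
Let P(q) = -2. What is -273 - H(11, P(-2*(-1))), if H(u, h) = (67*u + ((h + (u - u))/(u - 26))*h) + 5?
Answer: -15221/15 ≈ -1014.7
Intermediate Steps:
H(u, h) = 5 + 67*u + h²/(-26 + u) (H(u, h) = (67*u + ((h + 0)/(-26 + u))*h) + 5 = (67*u + (h/(-26 + u))*h) + 5 = (67*u + h²/(-26 + u)) + 5 = 5 + 67*u + h²/(-26 + u))
-273 - H(11, P(-2*(-1))) = -273 - (-130 + (-2)² - 1737*11 + 67*11²)/(-26 + 11) = -273 - (-130 + 4 - 19107 + 67*121)/(-15) = -273 - (-1)*(-130 + 4 - 19107 + 8107)/15 = -273 - (-1)*(-11126)/15 = -273 - 1*11126/15 = -273 - 11126/15 = -15221/15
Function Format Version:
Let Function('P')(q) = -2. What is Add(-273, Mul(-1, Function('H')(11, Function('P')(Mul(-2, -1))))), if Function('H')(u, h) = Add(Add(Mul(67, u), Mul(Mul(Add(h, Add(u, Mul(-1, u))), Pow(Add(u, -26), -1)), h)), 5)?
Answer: Rational(-15221, 15) ≈ -1014.7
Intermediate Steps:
Function('H')(u, h) = Add(5, Mul(67, u), Mul(Pow(h, 2), Pow(Add(-26, u), -1))) (Function('H')(u, h) = Add(Add(Mul(67, u), Mul(Mul(Add(h, 0), Pow(Add(-26, u), -1)), h)), 5) = Add(Add(Mul(67, u), Mul(Mul(h, Pow(Add(-26, u), -1)), h)), 5) = Add(Add(Mul(67, u), Mul(Pow(h, 2), Pow(Add(-26, u), -1))), 5) = Add(5, Mul(67, u), Mul(Pow(h, 2), Pow(Add(-26, u), -1))))
Add(-273, Mul(-1, Function('H')(11, Function('P')(Mul(-2, -1))))) = Add(-273, Mul(-1, Mul(Pow(Add(-26, 11), -1), Add(-130, Pow(-2, 2), Mul(-1737, 11), Mul(67, Pow(11, 2)))))) = Add(-273, Mul(-1, Mul(Pow(-15, -1), Add(-130, 4, -19107, Mul(67, 121))))) = Add(-273, Mul(-1, Mul(Rational(-1, 15), Add(-130, 4, -19107, 8107)))) = Add(-273, Mul(-1, Mul(Rational(-1, 15), -11126))) = Add(-273, Mul(-1, Rational(11126, 15))) = Add(-273, Rational(-11126, 15)) = Rational(-15221, 15)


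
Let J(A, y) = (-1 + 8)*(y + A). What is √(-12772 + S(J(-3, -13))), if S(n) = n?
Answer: 2*I*√3221 ≈ 113.51*I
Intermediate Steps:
J(A, y) = 7*A + 7*y (J(A, y) = 7*(A + y) = 7*A + 7*y)
√(-12772 + S(J(-3, -13))) = √(-12772 + (7*(-3) + 7*(-13))) = √(-12772 + (-21 - 91)) = √(-12772 - 112) = √(-12884) = 2*I*√3221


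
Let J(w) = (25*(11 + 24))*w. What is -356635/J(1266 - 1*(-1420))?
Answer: -71327/470050 ≈ -0.15174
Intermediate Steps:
J(w) = 875*w (J(w) = (25*35)*w = 875*w)
-356635/J(1266 - 1*(-1420)) = -356635*1/(875*(1266 - 1*(-1420))) = -356635*1/(875*(1266 + 1420)) = -356635/(875*2686) = -356635/2350250 = -356635*1/2350250 = -71327/470050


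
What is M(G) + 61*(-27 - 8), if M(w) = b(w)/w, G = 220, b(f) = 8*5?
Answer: -23483/11 ≈ -2134.8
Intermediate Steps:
b(f) = 40
M(w) = 40/w
M(G) + 61*(-27 - 8) = 40/220 + 61*(-27 - 8) = 40*(1/220) + 61*(-35) = 2/11 - 2135 = -23483/11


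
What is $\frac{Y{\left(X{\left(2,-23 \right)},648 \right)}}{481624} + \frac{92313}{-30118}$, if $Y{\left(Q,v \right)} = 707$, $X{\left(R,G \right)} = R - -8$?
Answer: $- \frac{2019948313}{659343256} \approx -3.0636$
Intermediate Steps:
$X{\left(R,G \right)} = 8 + R$ ($X{\left(R,G \right)} = R + 8 = 8 + R$)
$\frac{Y{\left(X{\left(2,-23 \right)},648 \right)}}{481624} + \frac{92313}{-30118} = \frac{707}{481624} + \frac{92313}{-30118} = 707 \cdot \frac{1}{481624} + 92313 \left(- \frac{1}{30118}\right) = \frac{707}{481624} - \frac{92313}{30118} = - \frac{2019948313}{659343256}$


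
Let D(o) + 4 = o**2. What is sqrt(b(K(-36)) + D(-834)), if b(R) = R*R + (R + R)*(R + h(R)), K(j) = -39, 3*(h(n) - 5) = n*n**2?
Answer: sqrt(2242019) ≈ 1497.3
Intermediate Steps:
h(n) = 5 + n**3/3 (h(n) = 5 + (n*n**2)/3 = 5 + n**3/3)
D(o) = -4 + o**2
b(R) = R**2 + 2*R*(5 + R + R**3/3) (b(R) = R*R + (R + R)*(R + (5 + R**3/3)) = R**2 + (2*R)*(5 + R + R**3/3) = R**2 + 2*R*(5 + R + R**3/3))
sqrt(b(K(-36)) + D(-834)) = sqrt((1/3)*(-39)*(30 + 2*(-39)**3 + 9*(-39)) + (-4 + (-834)**2)) = sqrt((1/3)*(-39)*(30 + 2*(-59319) - 351) + (-4 + 695556)) = sqrt((1/3)*(-39)*(30 - 118638 - 351) + 695552) = sqrt((1/3)*(-39)*(-118959) + 695552) = sqrt(1546467 + 695552) = sqrt(2242019)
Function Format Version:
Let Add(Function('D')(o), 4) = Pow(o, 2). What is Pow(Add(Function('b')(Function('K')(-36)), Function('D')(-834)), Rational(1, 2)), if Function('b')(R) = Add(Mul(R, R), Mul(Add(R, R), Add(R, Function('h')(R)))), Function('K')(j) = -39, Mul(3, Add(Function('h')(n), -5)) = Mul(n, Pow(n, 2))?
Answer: Pow(2242019, Rational(1, 2)) ≈ 1497.3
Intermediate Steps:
Function('h')(n) = Add(5, Mul(Rational(1, 3), Pow(n, 3))) (Function('h')(n) = Add(5, Mul(Rational(1, 3), Mul(n, Pow(n, 2)))) = Add(5, Mul(Rational(1, 3), Pow(n, 3))))
Function('D')(o) = Add(-4, Pow(o, 2))
Function('b')(R) = Add(Pow(R, 2), Mul(2, R, Add(5, R, Mul(Rational(1, 3), Pow(R, 3))))) (Function('b')(R) = Add(Mul(R, R), Mul(Add(R, R), Add(R, Add(5, Mul(Rational(1, 3), Pow(R, 3)))))) = Add(Pow(R, 2), Mul(Mul(2, R), Add(5, R, Mul(Rational(1, 3), Pow(R, 3))))) = Add(Pow(R, 2), Mul(2, R, Add(5, R, Mul(Rational(1, 3), Pow(R, 3))))))
Pow(Add(Function('b')(Function('K')(-36)), Function('D')(-834)), Rational(1, 2)) = Pow(Add(Mul(Rational(1, 3), -39, Add(30, Mul(2, Pow(-39, 3)), Mul(9, -39))), Add(-4, Pow(-834, 2))), Rational(1, 2)) = Pow(Add(Mul(Rational(1, 3), -39, Add(30, Mul(2, -59319), -351)), Add(-4, 695556)), Rational(1, 2)) = Pow(Add(Mul(Rational(1, 3), -39, Add(30, -118638, -351)), 695552), Rational(1, 2)) = Pow(Add(Mul(Rational(1, 3), -39, -118959), 695552), Rational(1, 2)) = Pow(Add(1546467, 695552), Rational(1, 2)) = Pow(2242019, Rational(1, 2))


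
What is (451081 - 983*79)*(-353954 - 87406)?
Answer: -164814416640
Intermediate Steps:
(451081 - 983*79)*(-353954 - 87406) = (451081 - 77657)*(-441360) = 373424*(-441360) = -164814416640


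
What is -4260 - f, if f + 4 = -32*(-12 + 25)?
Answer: -3840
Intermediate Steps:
f = -420 (f = -4 - 32*(-12 + 25) = -4 - 32*13 = -4 - 416 = -420)
-4260 - f = -4260 - 1*(-420) = -4260 + 420 = -3840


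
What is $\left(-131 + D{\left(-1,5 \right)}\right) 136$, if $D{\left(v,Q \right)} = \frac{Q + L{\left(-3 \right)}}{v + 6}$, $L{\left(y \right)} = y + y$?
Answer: $- \frac{89216}{5} \approx -17843.0$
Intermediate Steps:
$L{\left(y \right)} = 2 y$
$D{\left(v,Q \right)} = \frac{-6 + Q}{6 + v}$ ($D{\left(v,Q \right)} = \frac{Q + 2 \left(-3\right)}{v + 6} = \frac{Q - 6}{6 + v} = \frac{-6 + Q}{6 + v}$)
$\left(-131 + D{\left(-1,5 \right)}\right) 136 = \left(-131 + \frac{-6 + 5}{6 - 1}\right) 136 = \left(-131 + \frac{1}{5} \left(-1\right)\right) 136 = \left(-131 - \frac{1}{5}\right) 136 = \left(- \frac{656}{5}\right) 136 = - \frac{89216}{5}$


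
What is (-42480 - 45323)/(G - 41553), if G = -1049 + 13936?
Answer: 87803/28666 ≈ 3.0630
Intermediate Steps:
G = 12887
(-42480 - 45323)/(G - 41553) = (-42480 - 45323)/(12887 - 41553) = -87803/(-28666) = -87803*(-1/28666) = 87803/28666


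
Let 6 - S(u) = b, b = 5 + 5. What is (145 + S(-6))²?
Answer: 19881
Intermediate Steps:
b = 10
S(u) = -4 (S(u) = 6 - 1*10 = 6 - 10 = -4)
(145 + S(-6))² = (145 - 4)² = 141² = 19881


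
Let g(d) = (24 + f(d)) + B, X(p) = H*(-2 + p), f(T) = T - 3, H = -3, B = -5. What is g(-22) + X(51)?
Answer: -153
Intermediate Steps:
f(T) = -3 + T
X(p) = 6 - 3*p (X(p) = -3*(-2 + p) = 6 - 3*p)
g(d) = 16 + d (g(d) = (24 + (-3 + d)) - 5 = (21 + d) - 5 = 16 + d)
g(-22) + X(51) = (16 - 22) + (6 - 3*51) = -6 + (6 - 153) = -6 - 147 = -153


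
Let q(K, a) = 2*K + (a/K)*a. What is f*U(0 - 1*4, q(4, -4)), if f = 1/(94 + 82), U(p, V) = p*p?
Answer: 1/11 ≈ 0.090909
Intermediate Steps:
q(K, a) = 2*K + a²/K
U(p, V) = p²
f = 1/176 ≈ 0.0056818
f*U(0 - 1*4, q(4, -4)) = (0 - 1*4)²/176 = (0 - 4)²/176 = (1/176)*(-4)² = (1/176)*16 = 1/11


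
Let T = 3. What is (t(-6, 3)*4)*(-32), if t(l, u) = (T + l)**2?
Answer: -1152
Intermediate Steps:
t(l, u) = (3 + l)**2
(t(-6, 3)*4)*(-32) = ((3 - 6)**2*4)*(-32) = ((-3)**2*4)*(-32) = (9*4)*(-32) = 36*(-32) = -1152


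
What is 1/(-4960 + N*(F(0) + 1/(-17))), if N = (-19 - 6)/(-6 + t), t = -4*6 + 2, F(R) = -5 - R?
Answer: -238/1181555 ≈ -0.00020143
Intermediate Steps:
t = -22 (t = -24 + 2 = -22)
N = 25/28 (N = (-19 - 6)/(-6 - 22) = -25/(-28) = -25*(-1/28) = 25/28 ≈ 0.89286)
1/(-4960 + N*(F(0) + 1/(-17))) = 1/(-4960 + 25*((-5 - 1*0) + 1/(-17))/28) = 1/(-4960 + 25*((-5 + 0) - 1/17)/28) = 1/(-4960 + 25*(-5 - 1/17)/28) = 1/(-4960 + (25/28)*(-86/17)) = 1/(-4960 - 1075/238) = 1/(-1181555/238) = -238/1181555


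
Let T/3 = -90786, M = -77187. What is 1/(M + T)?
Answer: -1/349545 ≈ -2.8609e-6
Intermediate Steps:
T = -272358 (T = 3*(-90786) = -272358)
1/(M + T) = 1/(-77187 - 272358) = 1/(-349545) = -1/349545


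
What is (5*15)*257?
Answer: 19275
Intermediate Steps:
(5*15)*257 = 75*257 = 19275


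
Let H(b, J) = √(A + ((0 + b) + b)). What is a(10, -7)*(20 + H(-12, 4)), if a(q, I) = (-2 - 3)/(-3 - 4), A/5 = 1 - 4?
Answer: 100/7 + 5*I*√39/7 ≈ 14.286 + 4.4607*I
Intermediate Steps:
A = -15 (A = 5*(1 - 4) = 5*(-3) = -15)
H(b, J) = √(-15 + 2*b) (H(b, J) = √(-15 + ((0 + b) + b)) = √(-15 + (b + b)) = √(-15 + 2*b))
a(q, I) = 5/7 (a(q, I) = -5/(-7) = -5*(-⅐) = 5/7)
a(10, -7)*(20 + H(-12, 4)) = 5*(20 + √(-15 + 2*(-12)))/7 = 5*(20 + √(-15 - 24))/7 = 5*(20 + √(-39))/7 = 5*(20 + I*√39)/7 = 100/7 + 5*I*√39/7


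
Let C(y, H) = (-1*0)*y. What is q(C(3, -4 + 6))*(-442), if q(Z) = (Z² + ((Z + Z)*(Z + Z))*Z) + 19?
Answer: -8398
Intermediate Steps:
C(y, H) = 0 (C(y, H) = 0*y = 0)
q(Z) = 19 + Z² + 4*Z³ (q(Z) = (Z² + ((2*Z)*(2*Z))*Z) + 19 = (Z² + (4*Z²)*Z) + 19 = (Z² + 4*Z³) + 19 = 19 + Z² + 4*Z³)
q(C(3, -4 + 6))*(-442) = (19 + 0² + 4*0³)*(-442) = (19 + 0 + 4*0)*(-442) = (19 + 0 + 0)*(-442) = 19*(-442) = -8398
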